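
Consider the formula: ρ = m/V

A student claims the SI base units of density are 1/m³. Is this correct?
Units of each symbol in ρ = m/V:
  m (mass): kg
  V (volume): m³  → in the denominator, contributes 1/m³

Multiplying the contributions: [kg] · [1/m³]
Adding exponents of each base unit: kg: 1, m: -3
SI base units of density: kg/m³

The claimed units 1/m³ (exponents m: -3) do not match the derived units kg/m³ (exponents kg: 1, m: -3), so the claim is incorrect.

Answer: No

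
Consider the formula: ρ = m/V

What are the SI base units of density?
Units of each symbol in ρ = m/V:
  m (mass): kg
  V (volume): m³  → in the denominator, contributes 1/m³

Multiplying the contributions: [kg] · [1/m³]
Adding exponents of each base unit: kg: 1, m: -3
SI base units of density: kg/m³

Answer: kg/m³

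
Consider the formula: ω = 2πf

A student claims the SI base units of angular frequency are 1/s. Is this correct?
Units of each symbol in ω = 2πf:
  f (frequency): 1/s
  The factor 2π is dimensionless.

Multiplying the contributions: [1/s]
Adding exponents of each base unit: s: -1
SI base units of angular frequency: 1/s

The claimed units 1/s match the derived units, so the claim is correct.

Answer: Yes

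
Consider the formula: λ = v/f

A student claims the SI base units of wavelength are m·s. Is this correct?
Units of each symbol in λ = v/f:
  v (wave speed): m/s
  f (frequency): 1/s  → in the denominator, contributes s

Multiplying the contributions: [m/s] · [s]
Adding exponents of each base unit: m: 1
SI base units of wavelength: m

The claimed units m·s (exponents m: 1, s: 1) do not match the derived units m (exponents m: 1), so the claim is incorrect.

Answer: No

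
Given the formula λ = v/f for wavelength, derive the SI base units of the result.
Units of each symbol in λ = v/f:
  v (wave speed): m/s
  f (frequency): 1/s  → in the denominator, contributes s

Multiplying the contributions: [m/s] · [s]
Adding exponents of each base unit: m: 1
SI base units of wavelength: m

Answer: m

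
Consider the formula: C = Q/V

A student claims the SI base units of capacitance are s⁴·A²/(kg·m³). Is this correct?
Units of each symbol in C = Q/V:
  Q (charge, in coulombs): s·A
  V (voltage, in volts): kg·m²/(s³·A)  → in the denominator, contributes s³·A/(kg·m²)

Multiplying the contributions: [s·A] · [s³·A/(kg·m²)]
Adding exponents of each base unit: kg: -1, m: -2, s: 4, A: 2
SI base units of capacitance: s⁴·A²/(kg·m²)

The claimed units s⁴·A²/(kg·m³) (exponents kg: -1, m: -3, s: 4, A: 2) do not match the derived units s⁴·A²/(kg·m²) (exponents kg: -1, m: -2, s: 4, A: 2), so the claim is incorrect.

Answer: No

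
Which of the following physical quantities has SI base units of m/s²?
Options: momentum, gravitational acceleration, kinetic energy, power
Checking the SI base units of each option:
  momentum (p = mv): kg·m/s  ✗
  gravitational acceleration (g = GM/r²): m/s²  ✓ matches
  kinetic energy (E = ½mv²): kg·m²/s²  ✗
  power (P = W/t): kg·m²/s³  ✗

Only gravitational acceleration has units m/s².

Answer: gravitational acceleration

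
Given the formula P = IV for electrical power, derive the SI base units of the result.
Units of each symbol in P = IV:
  I (current): A
  V (voltage, in volts): kg·m²/(s³·A)

Multiplying the contributions: [A] · [kg·m²/(s³·A)]
Adding exponents of each base unit: kg: 1, m: 2, s: -3
SI base units of electrical power: kg·m²/s³

Answer: kg·m²/s³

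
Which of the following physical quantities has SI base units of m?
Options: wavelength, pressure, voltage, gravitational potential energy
Checking the SI base units of each option:
  wavelength (λ = v/f): m  ✓ matches
  pressure (P = F/A): kg/(m·s²)  ✗
  voltage (V = IR): kg·m²/(s³·A)  ✗
  gravitational potential energy (U = -GMm/r): kg·m²/s²  ✗

Only wavelength has units m.

Answer: wavelength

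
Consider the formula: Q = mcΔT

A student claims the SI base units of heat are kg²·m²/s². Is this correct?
Units of each symbol in Q = mcΔT:
  m (mass): kg
  c (specific heat capacity, in J/(kg·K)): m²/(s²·K)
  ΔT (temperature change): K

Multiplying the contributions: [kg] · [m²/(s²·K)] · [K]
Adding exponents of each base unit: kg: 1, m: 2, s: -2
SI base units of heat: kg·m²/s²

The claimed units kg²·m²/s² (exponents kg: 2, m: 2, s: -2) do not match the derived units kg·m²/s² (exponents kg: 1, m: 2, s: -2), so the claim is incorrect.

Answer: No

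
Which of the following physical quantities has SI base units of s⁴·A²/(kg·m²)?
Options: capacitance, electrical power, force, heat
Checking the SI base units of each option:
  capacitance (C = Q/V): s⁴·A²/(kg·m²)  ✓ matches
  electrical power (P = IV): kg·m²/s³  ✗
  force (F = ma): kg·m/s²  ✗
  heat (Q = mcΔT): kg·m²/s²  ✗

Only capacitance has units s⁴·A²/(kg·m²).

Answer: capacitance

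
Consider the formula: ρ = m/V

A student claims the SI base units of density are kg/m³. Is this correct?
Units of each symbol in ρ = m/V:
  m (mass): kg
  V (volume): m³  → in the denominator, contributes 1/m³

Multiplying the contributions: [kg] · [1/m³]
Adding exponents of each base unit: kg: 1, m: -3
SI base units of density: kg/m³

The claimed units kg/m³ match the derived units, so the claim is correct.

Answer: Yes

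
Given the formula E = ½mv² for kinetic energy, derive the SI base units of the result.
Units of each symbol in E = ½mv²:
  m (mass): kg
  v (speed): m/s  → to the power 2, contributes m²/s²
  The factor ½ is dimensionless.

Multiplying the contributions: [kg] · [m²/s²]
Adding exponents of each base unit: kg: 1, m: 2, s: -2
SI base units of kinetic energy: kg·m²/s²

Answer: kg·m²/s²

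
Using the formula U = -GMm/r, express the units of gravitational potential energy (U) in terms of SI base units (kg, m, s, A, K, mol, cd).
Units of each symbol in U = -GMm/r:
  G (gravitational constant): m³/(kg·s²)
  M (mass): kg
  m (mass): kg
  r (distance): m  → in the denominator, contributes 1/m
  The minus sign does not affect the units.

Multiplying the contributions: [m³/(kg·s²)] · [kg] · [kg] · [1/m]
Adding exponents of each base unit: kg: 1, m: 2, s: -2
SI base units of gravitational potential energy: kg·m²/s²

Answer: kg·m²/s²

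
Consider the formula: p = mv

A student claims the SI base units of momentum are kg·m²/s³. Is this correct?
Units of each symbol in p = mv:
  m (mass): kg
  v (velocity): m/s

Multiplying the contributions: [kg] · [m/s]
Adding exponents of each base unit: kg: 1, m: 1, s: -1
SI base units of momentum: kg·m/s

The claimed units kg·m²/s³ (exponents kg: 1, m: 2, s: -3) do not match the derived units kg·m/s (exponents kg: 1, m: 1, s: -1), so the claim is incorrect.

Answer: No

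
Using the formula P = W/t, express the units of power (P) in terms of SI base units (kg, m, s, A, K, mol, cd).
Units of each symbol in P = W/t:
  W (work): kg·m²/s²
  t (time): s  → in the denominator, contributes 1/s

Multiplying the contributions: [kg·m²/s²] · [1/s]
Adding exponents of each base unit: kg: 1, m: 2, s: -3
SI base units of power: kg·m²/s³

Answer: kg·m²/s³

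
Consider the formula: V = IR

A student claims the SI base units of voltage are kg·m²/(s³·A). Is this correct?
Units of each symbol in V = IR:
  I (current): A
  R (resistance, in ohms): kg·m²/(s³·A²)

Multiplying the contributions: [A] · [kg·m²/(s³·A²)]
Adding exponents of each base unit: kg: 1, m: 2, s: -3, A: -1
SI base units of voltage: kg·m²/(s³·A)

The claimed units kg·m²/(s³·A) match the derived units, so the claim is correct.

Answer: Yes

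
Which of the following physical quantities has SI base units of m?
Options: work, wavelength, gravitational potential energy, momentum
Checking the SI base units of each option:
  work (W = Fd): kg·m²/s²  ✗
  wavelength (λ = v/f): m  ✓ matches
  gravitational potential energy (U = -GMm/r): kg·m²/s²  ✗
  momentum (p = mv): kg·m/s  ✗

Only wavelength has units m.

Answer: wavelength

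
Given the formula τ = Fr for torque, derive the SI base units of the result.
Units of each symbol in τ = Fr:
  F (force): kg·m/s²
  r (lever arm): m

Multiplying the contributions: [kg·m/s²] · [m]
Adding exponents of each base unit: kg: 1, m: 2, s: -2
SI base units of torque: kg·m²/s²

Answer: kg·m²/s²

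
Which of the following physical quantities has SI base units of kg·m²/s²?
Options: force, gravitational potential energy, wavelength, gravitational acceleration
Checking the SI base units of each option:
  force (F = ma): kg·m/s²  ✗
  gravitational potential energy (U = -GMm/r): kg·m²/s²  ✓ matches
  wavelength (λ = v/f): m  ✗
  gravitational acceleration (g = GM/r²): m/s²  ✗

Only gravitational potential energy has units kg·m²/s².

Answer: gravitational potential energy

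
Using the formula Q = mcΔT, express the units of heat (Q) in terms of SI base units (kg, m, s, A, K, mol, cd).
Units of each symbol in Q = mcΔT:
  m (mass): kg
  c (specific heat capacity, in J/(kg·K)): m²/(s²·K)
  ΔT (temperature change): K

Multiplying the contributions: [kg] · [m²/(s²·K)] · [K]
Adding exponents of each base unit: kg: 1, m: 2, s: -2
SI base units of heat: kg·m²/s²

Answer: kg·m²/s²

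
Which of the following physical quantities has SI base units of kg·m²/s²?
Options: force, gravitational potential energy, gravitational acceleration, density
Checking the SI base units of each option:
  force (F = ma): kg·m/s²  ✗
  gravitational potential energy (U = -GMm/r): kg·m²/s²  ✓ matches
  gravitational acceleration (g = GM/r²): m/s²  ✗
  density (ρ = m/V): kg/m³  ✗

Only gravitational potential energy has units kg·m²/s².

Answer: gravitational potential energy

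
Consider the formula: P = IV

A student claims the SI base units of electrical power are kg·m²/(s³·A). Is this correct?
Units of each symbol in P = IV:
  I (current): A
  V (voltage, in volts): kg·m²/(s³·A)

Multiplying the contributions: [A] · [kg·m²/(s³·A)]
Adding exponents of each base unit: kg: 1, m: 2, s: -3
SI base units of electrical power: kg·m²/s³

The claimed units kg·m²/(s³·A) (exponents kg: 1, m: 2, s: -3, A: -1) do not match the derived units kg·m²/s³ (exponents kg: 1, m: 2, s: -3), so the claim is incorrect.

Answer: No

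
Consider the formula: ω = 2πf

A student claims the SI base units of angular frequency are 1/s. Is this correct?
Units of each symbol in ω = 2πf:
  f (frequency): 1/s
  The factor 2π is dimensionless.

Multiplying the contributions: [1/s]
Adding exponents of each base unit: s: -1
SI base units of angular frequency: 1/s

The claimed units 1/s match the derived units, so the claim is correct.

Answer: Yes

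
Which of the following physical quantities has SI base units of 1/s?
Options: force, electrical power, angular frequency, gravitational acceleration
Checking the SI base units of each option:
  force (F = ma): kg·m/s²  ✗
  electrical power (P = IV): kg·m²/s³  ✗
  angular frequency (ω = 2πf): 1/s  ✓ matches
  gravitational acceleration (g = GM/r²): m/s²  ✗

Only angular frequency has units 1/s.

Answer: angular frequency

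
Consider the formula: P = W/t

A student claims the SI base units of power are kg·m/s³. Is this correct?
Units of each symbol in P = W/t:
  W (work): kg·m²/s²
  t (time): s  → in the denominator, contributes 1/s

Multiplying the contributions: [kg·m²/s²] · [1/s]
Adding exponents of each base unit: kg: 1, m: 2, s: -3
SI base units of power: kg·m²/s³

The claimed units kg·m/s³ (exponents kg: 1, m: 1, s: -3) do not match the derived units kg·m²/s³ (exponents kg: 1, m: 2, s: -3), so the claim is incorrect.

Answer: No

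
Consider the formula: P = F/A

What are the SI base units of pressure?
Units of each symbol in P = F/A:
  F (force): kg·m/s²
  A (area): m²  → in the denominator, contributes 1/m²

Multiplying the contributions: [kg·m/s²] · [1/m²]
Adding exponents of each base unit: kg: 1, m: -1, s: -2
SI base units of pressure: kg/(m·s²)

Answer: kg/(m·s²)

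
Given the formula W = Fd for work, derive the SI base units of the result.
Units of each symbol in W = Fd:
  F (force): kg·m/s²
  d (displacement): m

Multiplying the contributions: [kg·m/s²] · [m]
Adding exponents of each base unit: kg: 1, m: 2, s: -2
SI base units of work: kg·m²/s²

Answer: kg·m²/s²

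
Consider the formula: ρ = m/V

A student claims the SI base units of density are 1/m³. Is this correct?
Units of each symbol in ρ = m/V:
  m (mass): kg
  V (volume): m³  → in the denominator, contributes 1/m³

Multiplying the contributions: [kg] · [1/m³]
Adding exponents of each base unit: kg: 1, m: -3
SI base units of density: kg/m³

The claimed units 1/m³ (exponents m: -3) do not match the derived units kg/m³ (exponents kg: 1, m: -3), so the claim is incorrect.

Answer: No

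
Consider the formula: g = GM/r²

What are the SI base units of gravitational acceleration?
Units of each symbol in g = GM/r²:
  G (gravitational constant): m³/(kg·s²)
  M (mass): kg
  r (distance): m  → to the power 2 in the denominator, contributes 1/m²

Multiplying the contributions: [m³/(kg·s²)] · [kg] · [1/m²]
Adding exponents of each base unit: m: 1, s: -2
SI base units of gravitational acceleration: m/s²

Answer: m/s²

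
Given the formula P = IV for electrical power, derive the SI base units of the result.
Units of each symbol in P = IV:
  I (current): A
  V (voltage, in volts): kg·m²/(s³·A)

Multiplying the contributions: [A] · [kg·m²/(s³·A)]
Adding exponents of each base unit: kg: 1, m: 2, s: -3
SI base units of electrical power: kg·m²/s³

Answer: kg·m²/s³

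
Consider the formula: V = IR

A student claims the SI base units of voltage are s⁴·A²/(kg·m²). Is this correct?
Units of each symbol in V = IR:
  I (current): A
  R (resistance, in ohms): kg·m²/(s³·A²)

Multiplying the contributions: [A] · [kg·m²/(s³·A²)]
Adding exponents of each base unit: kg: 1, m: 2, s: -3, A: -1
SI base units of voltage: kg·m²/(s³·A)

The claimed units s⁴·A²/(kg·m²) (exponents kg: -1, m: -2, s: 4, A: 2) do not match the derived units kg·m²/(s³·A) (exponents kg: 1, m: 2, s: -3, A: -1), so the claim is incorrect.

Answer: No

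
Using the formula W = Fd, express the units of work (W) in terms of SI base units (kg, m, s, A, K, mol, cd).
Units of each symbol in W = Fd:
  F (force): kg·m/s²
  d (displacement): m

Multiplying the contributions: [kg·m/s²] · [m]
Adding exponents of each base unit: kg: 1, m: 2, s: -2
SI base units of work: kg·m²/s²

Answer: kg·m²/s²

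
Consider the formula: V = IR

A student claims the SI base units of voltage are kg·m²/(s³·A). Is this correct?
Units of each symbol in V = IR:
  I (current): A
  R (resistance, in ohms): kg·m²/(s³·A²)

Multiplying the contributions: [A] · [kg·m²/(s³·A²)]
Adding exponents of each base unit: kg: 1, m: 2, s: -3, A: -1
SI base units of voltage: kg·m²/(s³·A)

The claimed units kg·m²/(s³·A) match the derived units, so the claim is correct.

Answer: Yes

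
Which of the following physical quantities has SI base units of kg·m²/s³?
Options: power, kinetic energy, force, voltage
Checking the SI base units of each option:
  power (P = W/t): kg·m²/s³  ✓ matches
  kinetic energy (E = ½mv²): kg·m²/s²  ✗
  force (F = ma): kg·m/s²  ✗
  voltage (V = IR): kg·m²/(s³·A)  ✗

Only power has units kg·m²/s³.

Answer: power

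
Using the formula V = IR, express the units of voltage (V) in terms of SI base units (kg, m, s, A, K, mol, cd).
Units of each symbol in V = IR:
  I (current): A
  R (resistance, in ohms): kg·m²/(s³·A²)

Multiplying the contributions: [A] · [kg·m²/(s³·A²)]
Adding exponents of each base unit: kg: 1, m: 2, s: -3, A: -1
SI base units of voltage: kg·m²/(s³·A)

Answer: kg·m²/(s³·A)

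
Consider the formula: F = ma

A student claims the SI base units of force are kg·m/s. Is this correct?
Units of each symbol in F = ma:
  m (mass): kg
  a (acceleration): m/s²

Multiplying the contributions: [kg] · [m/s²]
Adding exponents of each base unit: kg: 1, m: 1, s: -2
SI base units of force: kg·m/s²

The claimed units kg·m/s (exponents kg: 1, m: 1, s: -1) do not match the derived units kg·m/s² (exponents kg: 1, m: 1, s: -2), so the claim is incorrect.

Answer: No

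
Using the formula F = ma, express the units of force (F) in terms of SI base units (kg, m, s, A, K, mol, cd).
Units of each symbol in F = ma:
  m (mass): kg
  a (acceleration): m/s²

Multiplying the contributions: [kg] · [m/s²]
Adding exponents of each base unit: kg: 1, m: 1, s: -2
SI base units of force: kg·m/s²

Answer: kg·m/s²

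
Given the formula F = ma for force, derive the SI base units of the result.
Units of each symbol in F = ma:
  m (mass): kg
  a (acceleration): m/s²

Multiplying the contributions: [kg] · [m/s²]
Adding exponents of each base unit: kg: 1, m: 1, s: -2
SI base units of force: kg·m/s²

Answer: kg·m/s²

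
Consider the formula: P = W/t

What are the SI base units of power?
Units of each symbol in P = W/t:
  W (work): kg·m²/s²
  t (time): s  → in the denominator, contributes 1/s

Multiplying the contributions: [kg·m²/s²] · [1/s]
Adding exponents of each base unit: kg: 1, m: 2, s: -3
SI base units of power: kg·m²/s³

Answer: kg·m²/s³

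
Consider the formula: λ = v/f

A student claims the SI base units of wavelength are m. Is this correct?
Units of each symbol in λ = v/f:
  v (wave speed): m/s
  f (frequency): 1/s  → in the denominator, contributes s

Multiplying the contributions: [m/s] · [s]
Adding exponents of each base unit: m: 1
SI base units of wavelength: m

The claimed units m match the derived units, so the claim is correct.

Answer: Yes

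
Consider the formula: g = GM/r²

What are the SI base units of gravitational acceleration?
Units of each symbol in g = GM/r²:
  G (gravitational constant): m³/(kg·s²)
  M (mass): kg
  r (distance): m  → to the power 2 in the denominator, contributes 1/m²

Multiplying the contributions: [m³/(kg·s²)] · [kg] · [1/m²]
Adding exponents of each base unit: m: 1, s: -2
SI base units of gravitational acceleration: m/s²

Answer: m/s²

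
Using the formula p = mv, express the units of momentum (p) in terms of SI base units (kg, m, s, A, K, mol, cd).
Units of each symbol in p = mv:
  m (mass): kg
  v (velocity): m/s

Multiplying the contributions: [kg] · [m/s]
Adding exponents of each base unit: kg: 1, m: 1, s: -1
SI base units of momentum: kg·m/s

Answer: kg·m/s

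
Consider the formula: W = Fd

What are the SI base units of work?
Units of each symbol in W = Fd:
  F (force): kg·m/s²
  d (displacement): m

Multiplying the contributions: [kg·m/s²] · [m]
Adding exponents of each base unit: kg: 1, m: 2, s: -2
SI base units of work: kg·m²/s²

Answer: kg·m²/s²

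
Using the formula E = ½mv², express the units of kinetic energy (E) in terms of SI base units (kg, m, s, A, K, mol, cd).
Units of each symbol in E = ½mv²:
  m (mass): kg
  v (speed): m/s  → to the power 2, contributes m²/s²
  The factor ½ is dimensionless.

Multiplying the contributions: [kg] · [m²/s²]
Adding exponents of each base unit: kg: 1, m: 2, s: -2
SI base units of kinetic energy: kg·m²/s²

Answer: kg·m²/s²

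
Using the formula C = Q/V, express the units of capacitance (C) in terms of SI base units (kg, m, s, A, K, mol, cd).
Units of each symbol in C = Q/V:
  Q (charge, in coulombs): s·A
  V (voltage, in volts): kg·m²/(s³·A)  → in the denominator, contributes s³·A/(kg·m²)

Multiplying the contributions: [s·A] · [s³·A/(kg·m²)]
Adding exponents of each base unit: kg: -1, m: -2, s: 4, A: 2
SI base units of capacitance: s⁴·A²/(kg·m²)

Answer: s⁴·A²/(kg·m²)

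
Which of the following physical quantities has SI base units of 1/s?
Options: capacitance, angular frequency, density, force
Checking the SI base units of each option:
  capacitance (C = Q/V): s⁴·A²/(kg·m²)  ✗
  angular frequency (ω = 2πf): 1/s  ✓ matches
  density (ρ = m/V): kg/m³  ✗
  force (F = ma): kg·m/s²  ✗

Only angular frequency has units 1/s.

Answer: angular frequency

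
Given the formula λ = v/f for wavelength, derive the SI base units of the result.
Units of each symbol in λ = v/f:
  v (wave speed): m/s
  f (frequency): 1/s  → in the denominator, contributes s

Multiplying the contributions: [m/s] · [s]
Adding exponents of each base unit: m: 1
SI base units of wavelength: m

Answer: m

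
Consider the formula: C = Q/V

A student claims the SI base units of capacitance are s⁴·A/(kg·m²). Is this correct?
Units of each symbol in C = Q/V:
  Q (charge, in coulombs): s·A
  V (voltage, in volts): kg·m²/(s³·A)  → in the denominator, contributes s³·A/(kg·m²)

Multiplying the contributions: [s·A] · [s³·A/(kg·m²)]
Adding exponents of each base unit: kg: -1, m: -2, s: 4, A: 2
SI base units of capacitance: s⁴·A²/(kg·m²)

The claimed units s⁴·A/(kg·m²) (exponents kg: -1, m: -2, s: 4, A: 1) do not match the derived units s⁴·A²/(kg·m²) (exponents kg: -1, m: -2, s: 4, A: 2), so the claim is incorrect.

Answer: No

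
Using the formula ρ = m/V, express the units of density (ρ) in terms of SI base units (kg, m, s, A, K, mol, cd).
Units of each symbol in ρ = m/V:
  m (mass): kg
  V (volume): m³  → in the denominator, contributes 1/m³

Multiplying the contributions: [kg] · [1/m³]
Adding exponents of each base unit: kg: 1, m: -3
SI base units of density: kg/m³

Answer: kg/m³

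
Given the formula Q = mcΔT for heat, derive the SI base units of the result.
Units of each symbol in Q = mcΔT:
  m (mass): kg
  c (specific heat capacity, in J/(kg·K)): m²/(s²·K)
  ΔT (temperature change): K

Multiplying the contributions: [kg] · [m²/(s²·K)] · [K]
Adding exponents of each base unit: kg: 1, m: 2, s: -2
SI base units of heat: kg·m²/s²

Answer: kg·m²/s²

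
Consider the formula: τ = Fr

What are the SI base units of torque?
Units of each symbol in τ = Fr:
  F (force): kg·m/s²
  r (lever arm): m

Multiplying the contributions: [kg·m/s²] · [m]
Adding exponents of each base unit: kg: 1, m: 2, s: -2
SI base units of torque: kg·m²/s²

Answer: kg·m²/s²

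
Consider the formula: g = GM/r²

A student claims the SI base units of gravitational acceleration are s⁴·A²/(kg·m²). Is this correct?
Units of each symbol in g = GM/r²:
  G (gravitational constant): m³/(kg·s²)
  M (mass): kg
  r (distance): m  → to the power 2 in the denominator, contributes 1/m²

Multiplying the contributions: [m³/(kg·s²)] · [kg] · [1/m²]
Adding exponents of each base unit: m: 1, s: -2
SI base units of gravitational acceleration: m/s²

The claimed units s⁴·A²/(kg·m²) (exponents kg: -1, m: -2, s: 4, A: 2) do not match the derived units m/s² (exponents m: 1, s: -2), so the claim is incorrect.

Answer: No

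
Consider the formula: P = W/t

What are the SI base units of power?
Units of each symbol in P = W/t:
  W (work): kg·m²/s²
  t (time): s  → in the denominator, contributes 1/s

Multiplying the contributions: [kg·m²/s²] · [1/s]
Adding exponents of each base unit: kg: 1, m: 2, s: -3
SI base units of power: kg·m²/s³

Answer: kg·m²/s³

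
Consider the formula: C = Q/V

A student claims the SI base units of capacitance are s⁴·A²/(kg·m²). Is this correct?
Units of each symbol in C = Q/V:
  Q (charge, in coulombs): s·A
  V (voltage, in volts): kg·m²/(s³·A)  → in the denominator, contributes s³·A/(kg·m²)

Multiplying the contributions: [s·A] · [s³·A/(kg·m²)]
Adding exponents of each base unit: kg: -1, m: -2, s: 4, A: 2
SI base units of capacitance: s⁴·A²/(kg·m²)

The claimed units s⁴·A²/(kg·m²) match the derived units, so the claim is correct.

Answer: Yes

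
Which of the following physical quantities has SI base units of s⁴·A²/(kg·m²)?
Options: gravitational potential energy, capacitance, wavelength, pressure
Checking the SI base units of each option:
  gravitational potential energy (U = -GMm/r): kg·m²/s²  ✗
  capacitance (C = Q/V): s⁴·A²/(kg·m²)  ✓ matches
  wavelength (λ = v/f): m  ✗
  pressure (P = F/A): kg/(m·s²)  ✗

Only capacitance has units s⁴·A²/(kg·m²).

Answer: capacitance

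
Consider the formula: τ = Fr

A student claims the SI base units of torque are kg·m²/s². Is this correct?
Units of each symbol in τ = Fr:
  F (force): kg·m/s²
  r (lever arm): m

Multiplying the contributions: [kg·m/s²] · [m]
Adding exponents of each base unit: kg: 1, m: 2, s: -2
SI base units of torque: kg·m²/s²

The claimed units kg·m²/s² match the derived units, so the claim is correct.

Answer: Yes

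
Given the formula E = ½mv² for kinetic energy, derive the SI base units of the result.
Units of each symbol in E = ½mv²:
  m (mass): kg
  v (speed): m/s  → to the power 2, contributes m²/s²
  The factor ½ is dimensionless.

Multiplying the contributions: [kg] · [m²/s²]
Adding exponents of each base unit: kg: 1, m: 2, s: -2
SI base units of kinetic energy: kg·m²/s²

Answer: kg·m²/s²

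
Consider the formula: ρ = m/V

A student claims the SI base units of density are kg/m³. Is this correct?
Units of each symbol in ρ = m/V:
  m (mass): kg
  V (volume): m³  → in the denominator, contributes 1/m³

Multiplying the contributions: [kg] · [1/m³]
Adding exponents of each base unit: kg: 1, m: -3
SI base units of density: kg/m³

The claimed units kg/m³ match the derived units, so the claim is correct.

Answer: Yes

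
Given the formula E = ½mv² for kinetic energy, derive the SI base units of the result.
Units of each symbol in E = ½mv²:
  m (mass): kg
  v (speed): m/s  → to the power 2, contributes m²/s²
  The factor ½ is dimensionless.

Multiplying the contributions: [kg] · [m²/s²]
Adding exponents of each base unit: kg: 1, m: 2, s: -2
SI base units of kinetic energy: kg·m²/s²

Answer: kg·m²/s²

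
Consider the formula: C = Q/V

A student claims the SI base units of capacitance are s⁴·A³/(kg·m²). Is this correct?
Units of each symbol in C = Q/V:
  Q (charge, in coulombs): s·A
  V (voltage, in volts): kg·m²/(s³·A)  → in the denominator, contributes s³·A/(kg·m²)

Multiplying the contributions: [s·A] · [s³·A/(kg·m²)]
Adding exponents of each base unit: kg: -1, m: -2, s: 4, A: 2
SI base units of capacitance: s⁴·A²/(kg·m²)

The claimed units s⁴·A³/(kg·m²) (exponents kg: -1, m: -2, s: 4, A: 3) do not match the derived units s⁴·A²/(kg·m²) (exponents kg: -1, m: -2, s: 4, A: 2), so the claim is incorrect.

Answer: No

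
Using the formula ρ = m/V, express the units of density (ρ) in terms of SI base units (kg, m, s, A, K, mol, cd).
Units of each symbol in ρ = m/V:
  m (mass): kg
  V (volume): m³  → in the denominator, contributes 1/m³

Multiplying the contributions: [kg] · [1/m³]
Adding exponents of each base unit: kg: 1, m: -3
SI base units of density: kg/m³

Answer: kg/m³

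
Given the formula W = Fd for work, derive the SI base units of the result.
Units of each symbol in W = Fd:
  F (force): kg·m/s²
  d (displacement): m

Multiplying the contributions: [kg·m/s²] · [m]
Adding exponents of each base unit: kg: 1, m: 2, s: -2
SI base units of work: kg·m²/s²

Answer: kg·m²/s²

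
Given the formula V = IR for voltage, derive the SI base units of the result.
Units of each symbol in V = IR:
  I (current): A
  R (resistance, in ohms): kg·m²/(s³·A²)

Multiplying the contributions: [A] · [kg·m²/(s³·A²)]
Adding exponents of each base unit: kg: 1, m: 2, s: -3, A: -1
SI base units of voltage: kg·m²/(s³·A)

Answer: kg·m²/(s³·A)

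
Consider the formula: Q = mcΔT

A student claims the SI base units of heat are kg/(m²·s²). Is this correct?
Units of each symbol in Q = mcΔT:
  m (mass): kg
  c (specific heat capacity, in J/(kg·K)): m²/(s²·K)
  ΔT (temperature change): K

Multiplying the contributions: [kg] · [m²/(s²·K)] · [K]
Adding exponents of each base unit: kg: 1, m: 2, s: -2
SI base units of heat: kg·m²/s²

The claimed units kg/(m²·s²) (exponents kg: 1, m: -2, s: -2) do not match the derived units kg·m²/s² (exponents kg: 1, m: 2, s: -2), so the claim is incorrect.

Answer: No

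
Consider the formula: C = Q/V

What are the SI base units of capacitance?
Units of each symbol in C = Q/V:
  Q (charge, in coulombs): s·A
  V (voltage, in volts): kg·m²/(s³·A)  → in the denominator, contributes s³·A/(kg·m²)

Multiplying the contributions: [s·A] · [s³·A/(kg·m²)]
Adding exponents of each base unit: kg: -1, m: -2, s: 4, A: 2
SI base units of capacitance: s⁴·A²/(kg·m²)

Answer: s⁴·A²/(kg·m²)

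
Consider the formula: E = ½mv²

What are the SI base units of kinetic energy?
Units of each symbol in E = ½mv²:
  m (mass): kg
  v (speed): m/s  → to the power 2, contributes m²/s²
  The factor ½ is dimensionless.

Multiplying the contributions: [kg] · [m²/s²]
Adding exponents of each base unit: kg: 1, m: 2, s: -2
SI base units of kinetic energy: kg·m²/s²

Answer: kg·m²/s²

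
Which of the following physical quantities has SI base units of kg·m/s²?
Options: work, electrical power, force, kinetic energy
Checking the SI base units of each option:
  work (W = Fd): kg·m²/s²  ✗
  electrical power (P = IV): kg·m²/s³  ✗
  force (F = ma): kg·m/s²  ✓ matches
  kinetic energy (E = ½mv²): kg·m²/s²  ✗

Only force has units kg·m/s².

Answer: force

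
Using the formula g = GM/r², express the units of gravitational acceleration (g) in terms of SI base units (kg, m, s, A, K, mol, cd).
Units of each symbol in g = GM/r²:
  G (gravitational constant): m³/(kg·s²)
  M (mass): kg
  r (distance): m  → to the power 2 in the denominator, contributes 1/m²

Multiplying the contributions: [m³/(kg·s²)] · [kg] · [1/m²]
Adding exponents of each base unit: m: 1, s: -2
SI base units of gravitational acceleration: m/s²

Answer: m/s²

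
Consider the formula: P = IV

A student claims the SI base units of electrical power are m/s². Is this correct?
Units of each symbol in P = IV:
  I (current): A
  V (voltage, in volts): kg·m²/(s³·A)

Multiplying the contributions: [A] · [kg·m²/(s³·A)]
Adding exponents of each base unit: kg: 1, m: 2, s: -3
SI base units of electrical power: kg·m²/s³

The claimed units m/s² (exponents m: 1, s: -2) do not match the derived units kg·m²/s³ (exponents kg: 1, m: 2, s: -3), so the claim is incorrect.

Answer: No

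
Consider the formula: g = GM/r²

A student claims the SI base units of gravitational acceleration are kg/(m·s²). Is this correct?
Units of each symbol in g = GM/r²:
  G (gravitational constant): m³/(kg·s²)
  M (mass): kg
  r (distance): m  → to the power 2 in the denominator, contributes 1/m²

Multiplying the contributions: [m³/(kg·s²)] · [kg] · [1/m²]
Adding exponents of each base unit: m: 1, s: -2
SI base units of gravitational acceleration: m/s²

The claimed units kg/(m·s²) (exponents kg: 1, m: -1, s: -2) do not match the derived units m/s² (exponents m: 1, s: -2), so the claim is incorrect.

Answer: No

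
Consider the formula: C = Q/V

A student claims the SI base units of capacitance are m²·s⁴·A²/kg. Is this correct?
Units of each symbol in C = Q/V:
  Q (charge, in coulombs): s·A
  V (voltage, in volts): kg·m²/(s³·A)  → in the denominator, contributes s³·A/(kg·m²)

Multiplying the contributions: [s·A] · [s³·A/(kg·m²)]
Adding exponents of each base unit: kg: -1, m: -2, s: 4, A: 2
SI base units of capacitance: s⁴·A²/(kg·m²)

The claimed units m²·s⁴·A²/kg (exponents kg: -1, m: 2, s: 4, A: 2) do not match the derived units s⁴·A²/(kg·m²) (exponents kg: -1, m: -2, s: 4, A: 2), so the claim is incorrect.

Answer: No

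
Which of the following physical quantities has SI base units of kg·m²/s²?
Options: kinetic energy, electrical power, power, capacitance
Checking the SI base units of each option:
  kinetic energy (E = ½mv²): kg·m²/s²  ✓ matches
  electrical power (P = IV): kg·m²/s³  ✗
  power (P = W/t): kg·m²/s³  ✗
  capacitance (C = Q/V): s⁴·A²/(kg·m²)  ✗

Only kinetic energy has units kg·m²/s².

Answer: kinetic energy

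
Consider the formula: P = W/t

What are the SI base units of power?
Units of each symbol in P = W/t:
  W (work): kg·m²/s²
  t (time): s  → in the denominator, contributes 1/s

Multiplying the contributions: [kg·m²/s²] · [1/s]
Adding exponents of each base unit: kg: 1, m: 2, s: -3
SI base units of power: kg·m²/s³

Answer: kg·m²/s³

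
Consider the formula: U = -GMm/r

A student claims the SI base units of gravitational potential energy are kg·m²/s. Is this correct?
Units of each symbol in U = -GMm/r:
  G (gravitational constant): m³/(kg·s²)
  M (mass): kg
  m (mass): kg
  r (distance): m  → in the denominator, contributes 1/m
  The minus sign does not affect the units.

Multiplying the contributions: [m³/(kg·s²)] · [kg] · [kg] · [1/m]
Adding exponents of each base unit: kg: 1, m: 2, s: -2
SI base units of gravitational potential energy: kg·m²/s²

The claimed units kg·m²/s (exponents kg: 1, m: 2, s: -1) do not match the derived units kg·m²/s² (exponents kg: 1, m: 2, s: -2), so the claim is incorrect.

Answer: No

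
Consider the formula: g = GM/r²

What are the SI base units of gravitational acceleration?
Units of each symbol in g = GM/r²:
  G (gravitational constant): m³/(kg·s²)
  M (mass): kg
  r (distance): m  → to the power 2 in the denominator, contributes 1/m²

Multiplying the contributions: [m³/(kg·s²)] · [kg] · [1/m²]
Adding exponents of each base unit: m: 1, s: -2
SI base units of gravitational acceleration: m/s²

Answer: m/s²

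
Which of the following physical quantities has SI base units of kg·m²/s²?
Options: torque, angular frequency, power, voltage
Checking the SI base units of each option:
  torque (τ = Fr): kg·m²/s²  ✓ matches
  angular frequency (ω = 2πf): 1/s  ✗
  power (P = W/t): kg·m²/s³  ✗
  voltage (V = IR): kg·m²/(s³·A)  ✗

Only torque has units kg·m²/s².

Answer: torque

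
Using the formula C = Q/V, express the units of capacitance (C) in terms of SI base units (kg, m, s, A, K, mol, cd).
Units of each symbol in C = Q/V:
  Q (charge, in coulombs): s·A
  V (voltage, in volts): kg·m²/(s³·A)  → in the denominator, contributes s³·A/(kg·m²)

Multiplying the contributions: [s·A] · [s³·A/(kg·m²)]
Adding exponents of each base unit: kg: -1, m: -2, s: 4, A: 2
SI base units of capacitance: s⁴·A²/(kg·m²)

Answer: s⁴·A²/(kg·m²)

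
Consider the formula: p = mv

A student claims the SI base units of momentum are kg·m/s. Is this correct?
Units of each symbol in p = mv:
  m (mass): kg
  v (velocity): m/s

Multiplying the contributions: [kg] · [m/s]
Adding exponents of each base unit: kg: 1, m: 1, s: -1
SI base units of momentum: kg·m/s

The claimed units kg·m/s match the derived units, so the claim is correct.

Answer: Yes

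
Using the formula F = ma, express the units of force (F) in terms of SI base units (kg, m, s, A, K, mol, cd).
Units of each symbol in F = ma:
  m (mass): kg
  a (acceleration): m/s²

Multiplying the contributions: [kg] · [m/s²]
Adding exponents of each base unit: kg: 1, m: 1, s: -2
SI base units of force: kg·m/s²

Answer: kg·m/s²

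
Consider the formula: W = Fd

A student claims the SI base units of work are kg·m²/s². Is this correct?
Units of each symbol in W = Fd:
  F (force): kg·m/s²
  d (displacement): m

Multiplying the contributions: [kg·m/s²] · [m]
Adding exponents of each base unit: kg: 1, m: 2, s: -2
SI base units of work: kg·m²/s²

The claimed units kg·m²/s² match the derived units, so the claim is correct.

Answer: Yes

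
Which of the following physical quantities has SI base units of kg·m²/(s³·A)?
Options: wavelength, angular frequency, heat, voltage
Checking the SI base units of each option:
  wavelength (λ = v/f): m  ✗
  angular frequency (ω = 2πf): 1/s  ✗
  heat (Q = mcΔT): kg·m²/s²  ✗
  voltage (V = IR): kg·m²/(s³·A)  ✓ matches

Only voltage has units kg·m²/(s³·A).

Answer: voltage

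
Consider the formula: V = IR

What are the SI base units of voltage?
Units of each symbol in V = IR:
  I (current): A
  R (resistance, in ohms): kg·m²/(s³·A²)

Multiplying the contributions: [A] · [kg·m²/(s³·A²)]
Adding exponents of each base unit: kg: 1, m: 2, s: -3, A: -1
SI base units of voltage: kg·m²/(s³·A)

Answer: kg·m²/(s³·A)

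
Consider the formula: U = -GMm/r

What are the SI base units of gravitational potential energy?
Units of each symbol in U = -GMm/r:
  G (gravitational constant): m³/(kg·s²)
  M (mass): kg
  m (mass): kg
  r (distance): m  → in the denominator, contributes 1/m
  The minus sign does not affect the units.

Multiplying the contributions: [m³/(kg·s²)] · [kg] · [kg] · [1/m]
Adding exponents of each base unit: kg: 1, m: 2, s: -2
SI base units of gravitational potential energy: kg·m²/s²

Answer: kg·m²/s²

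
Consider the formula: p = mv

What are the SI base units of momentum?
Units of each symbol in p = mv:
  m (mass): kg
  v (velocity): m/s

Multiplying the contributions: [kg] · [m/s]
Adding exponents of each base unit: kg: 1, m: 1, s: -1
SI base units of momentum: kg·m/s

Answer: kg·m/s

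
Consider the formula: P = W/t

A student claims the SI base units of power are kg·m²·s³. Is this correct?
Units of each symbol in P = W/t:
  W (work): kg·m²/s²
  t (time): s  → in the denominator, contributes 1/s

Multiplying the contributions: [kg·m²/s²] · [1/s]
Adding exponents of each base unit: kg: 1, m: 2, s: -3
SI base units of power: kg·m²/s³

The claimed units kg·m²·s³ (exponents kg: 1, m: 2, s: 3) do not match the derived units kg·m²/s³ (exponents kg: 1, m: 2, s: -3), so the claim is incorrect.

Answer: No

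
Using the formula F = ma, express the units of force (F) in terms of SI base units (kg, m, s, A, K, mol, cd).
Units of each symbol in F = ma:
  m (mass): kg
  a (acceleration): m/s²

Multiplying the contributions: [kg] · [m/s²]
Adding exponents of each base unit: kg: 1, m: 1, s: -2
SI base units of force: kg·m/s²

Answer: kg·m/s²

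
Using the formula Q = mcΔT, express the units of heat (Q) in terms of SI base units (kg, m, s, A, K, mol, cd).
Units of each symbol in Q = mcΔT:
  m (mass): kg
  c (specific heat capacity, in J/(kg·K)): m²/(s²·K)
  ΔT (temperature change): K

Multiplying the contributions: [kg] · [m²/(s²·K)] · [K]
Adding exponents of each base unit: kg: 1, m: 2, s: -2
SI base units of heat: kg·m²/s²

Answer: kg·m²/s²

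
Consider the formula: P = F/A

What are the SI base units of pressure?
Units of each symbol in P = F/A:
  F (force): kg·m/s²
  A (area): m²  → in the denominator, contributes 1/m²

Multiplying the contributions: [kg·m/s²] · [1/m²]
Adding exponents of each base unit: kg: 1, m: -1, s: -2
SI base units of pressure: kg/(m·s²)

Answer: kg/(m·s²)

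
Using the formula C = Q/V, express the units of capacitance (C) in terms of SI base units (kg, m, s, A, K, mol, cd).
Units of each symbol in C = Q/V:
  Q (charge, in coulombs): s·A
  V (voltage, in volts): kg·m²/(s³·A)  → in the denominator, contributes s³·A/(kg·m²)

Multiplying the contributions: [s·A] · [s³·A/(kg·m²)]
Adding exponents of each base unit: kg: -1, m: -2, s: 4, A: 2
SI base units of capacitance: s⁴·A²/(kg·m²)

Answer: s⁴·A²/(kg·m²)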